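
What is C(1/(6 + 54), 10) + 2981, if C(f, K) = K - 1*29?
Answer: 2962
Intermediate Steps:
C(f, K) = -29 + K (C(f, K) = K - 29 = -29 + K)
C(1/(6 + 54), 10) + 2981 = (-29 + 10) + 2981 = -19 + 2981 = 2962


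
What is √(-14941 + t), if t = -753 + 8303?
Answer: I*√7391 ≈ 85.971*I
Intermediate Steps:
t = 7550
√(-14941 + t) = √(-14941 + 7550) = √(-7391) = I*√7391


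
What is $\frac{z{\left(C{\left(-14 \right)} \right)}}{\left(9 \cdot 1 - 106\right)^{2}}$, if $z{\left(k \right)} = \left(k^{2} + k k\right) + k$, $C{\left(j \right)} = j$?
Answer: $\frac{378}{9409} \approx 0.040174$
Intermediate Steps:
$z{\left(k \right)} = k + 2 k^{2}$ ($z{\left(k \right)} = \left(k^{2} + k^{2}\right) + k = 2 k^{2} + k = k + 2 k^{2}$)
$\frac{z{\left(C{\left(-14 \right)} \right)}}{\left(9 \cdot 1 - 106\right)^{2}} = \frac{\left(-14\right) \left(1 + 2 \left(-14\right)\right)}{\left(9 \cdot 1 - 106\right)^{2}} = \frac{\left(-14\right) \left(1 - 28\right)}{\left(9 - 106\right)^{2}} = \frac{\left(-14\right) \left(-27\right)}{\left(-97\right)^{2}} = \frac{378}{9409}$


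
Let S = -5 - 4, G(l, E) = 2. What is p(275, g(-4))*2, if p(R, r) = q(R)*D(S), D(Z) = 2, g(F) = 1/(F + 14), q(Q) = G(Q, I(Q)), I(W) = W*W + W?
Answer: 8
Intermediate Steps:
I(W) = W + W² (I(W) = W² + W = W + W²)
q(Q) = 2
g(F) = 1/(14 + F)
S = -9
p(R, r) = 4 (p(R, r) = 2*2 = 4)
p(275, g(-4))*2 = 4*2 = 8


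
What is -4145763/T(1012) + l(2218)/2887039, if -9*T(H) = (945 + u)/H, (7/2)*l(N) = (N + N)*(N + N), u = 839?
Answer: 190773581257562455/9013335758 ≈ 2.1166e+7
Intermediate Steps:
l(N) = 8*N²/7 (l(N) = 2*((N + N)*(N + N))/7 = 2*((2*N)*(2*N))/7 = 2*(4*N²)/7 = 8*N²/7)
T(H) = -1784/(9*H) (T(H) = -(945 + 839)/(9*H) = -1784/(9*H))
-4145763/T(1012) + l(2218)/2887039 = -4145763/((-1784/9/1012)) + ((8/7)*2218²)/2887039 = -4145763/((-1784/9*1/1012)) + ((8/7)*4919524)*(1/2887039) = -4145763/(-446/2277) + (39356192/7)*(1/2887039) = -4145763*(-2277/446) + 39356192/20209273 = 9439902351/446 + 39356192/20209273 = 190773581257562455/9013335758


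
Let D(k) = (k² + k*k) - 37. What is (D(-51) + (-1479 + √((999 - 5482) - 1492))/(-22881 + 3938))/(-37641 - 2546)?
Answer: -97842074/761262341 + 5*I*√239/761262341 ≈ -0.12853 + 1.0154e-7*I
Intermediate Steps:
D(k) = -37 + 2*k² (D(k) = (k² + k²) - 37 = 2*k² - 37 = -37 + 2*k²)
(D(-51) + (-1479 + √((999 - 5482) - 1492))/(-22881 + 3938))/(-37641 - 2546) = ((-37 + 2*(-51)²) + (-1479 + √((999 - 5482) - 1492))/(-22881 + 3938))/(-37641 - 2546) = ((-37 + 2*2601) + (-1479 + √(-4483 - 1492))/(-18943))/(-40187) = ((-37 + 5202) + (-1479 + √(-5975))*(-1/18943))*(-1/40187) = (5165 + (-1479 + 5*I*√239)*(-1/18943))*(-1/40187) = (5165 + (1479/18943 - 5*I*√239/18943))*(-1/40187) = (97842074/18943 - 5*I*√239/18943)*(-1/40187) = -97842074/761262341 + 5*I*√239/761262341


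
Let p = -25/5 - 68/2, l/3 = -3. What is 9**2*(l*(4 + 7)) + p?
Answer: -8058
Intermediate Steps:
l = -9 (l = 3*(-3) = -9)
p = -39 (p = -25*1/5 - 68*1/2 = -5 - 34 = -39)
9**2*(l*(4 + 7)) + p = 9**2*(-9*(4 + 7)) - 39 = 81*(-9*11) - 39 = 81*(-99) - 39 = -8019 - 39 = -8058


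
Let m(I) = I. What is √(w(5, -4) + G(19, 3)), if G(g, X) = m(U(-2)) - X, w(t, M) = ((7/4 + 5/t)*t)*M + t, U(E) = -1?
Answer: 3*I*√6 ≈ 7.3485*I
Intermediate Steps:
w(t, M) = t + M*t*(7/4 + 5/t) (w(t, M) = ((7*(¼) + 5/t)*t)*M + t = ((7/4 + 5/t)*t)*M + t = (t*(7/4 + 5/t))*M + t = M*t*(7/4 + 5/t) + t = t + M*t*(7/4 + 5/t))
G(g, X) = -1 - X
√(w(5, -4) + G(19, 3)) = √((5 + 5*(-4) + (7/4)*(-4)*5) + (-1 - 1*3)) = √((5 - 20 - 35) + (-1 - 3)) = √(-50 - 4) = √(-54) = 3*I*√6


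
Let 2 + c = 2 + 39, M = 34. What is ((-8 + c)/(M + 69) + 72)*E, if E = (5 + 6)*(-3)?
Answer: -245751/103 ≈ -2385.9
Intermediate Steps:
c = 39 (c = -2 + (2 + 39) = -2 + 41 = 39)
E = -33 (E = 11*(-3) = -33)
((-8 + c)/(M + 69) + 72)*E = ((-8 + 39)/(34 + 69) + 72)*(-33) = (31/103 + 72)*(-33) = (7447/103)*(-33) = -245751/103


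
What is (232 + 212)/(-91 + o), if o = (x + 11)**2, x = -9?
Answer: -148/29 ≈ -5.1034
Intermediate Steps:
o = 4 (o = (-9 + 11)**2 = 2**2 = 4)
(232 + 212)/(-91 + o) = (232 + 212)/(-91 + 4) = 444/(-87) = 444*(-1/87) = -148/29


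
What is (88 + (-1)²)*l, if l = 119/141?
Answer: 10591/141 ≈ 75.114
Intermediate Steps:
l = 119/141 (l = 119*(1/141) = 119/141 ≈ 0.84397)
(88 + (-1)²)*l = (88 + (-1)²)*(119/141) = (88 + 1)*(119/141) = 89*(119/141) = 10591/141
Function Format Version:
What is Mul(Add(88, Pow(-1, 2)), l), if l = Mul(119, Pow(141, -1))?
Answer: Rational(10591, 141) ≈ 75.114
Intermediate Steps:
l = Rational(119, 141) (l = Mul(119, Rational(1, 141)) = Rational(119, 141) ≈ 0.84397)
Mul(Add(88, Pow(-1, 2)), l) = Mul(Add(88, Pow(-1, 2)), Rational(119, 141)) = Mul(Add(88, 1), Rational(119, 141)) = Mul(89, Rational(119, 141)) = Rational(10591, 141)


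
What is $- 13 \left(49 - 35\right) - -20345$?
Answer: $20163$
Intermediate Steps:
$- 13 \left(49 - 35\right) - -20345 = \left(-13\right) 14 + 20345 = -182 + 20345 = 20163$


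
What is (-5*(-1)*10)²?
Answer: 2500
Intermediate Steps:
(-5*(-1)*10)² = (5*10)² = 50² = 2500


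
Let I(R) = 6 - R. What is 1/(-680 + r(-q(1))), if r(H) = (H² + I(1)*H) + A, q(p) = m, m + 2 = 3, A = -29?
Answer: -1/713 ≈ -0.0014025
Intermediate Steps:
m = 1 (m = -2 + 3 = 1)
q(p) = 1
r(H) = -29 + H² + 5*H (r(H) = (H² + (6 - 1*1)*H) - 29 = (H² + (6 - 1)*H) - 29 = (H² + 5*H) - 29 = -29 + H² + 5*H)
1/(-680 + r(-q(1))) = 1/(-680 + (-29 + (-1*1)² + 5*(-1*1))) = 1/(-680 + (-29 + (-1)² + 5*(-1))) = 1/(-680 + (-29 + 1 - 5)) = 1/(-680 - 33) = 1/(-713) = -1/713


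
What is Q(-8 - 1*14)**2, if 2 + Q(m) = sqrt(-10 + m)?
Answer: -28 - 16*I*sqrt(2) ≈ -28.0 - 22.627*I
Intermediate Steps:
Q(m) = -2 + sqrt(-10 + m)
Q(-8 - 1*14)**2 = (-2 + sqrt(-10 + (-8 - 1*14)))**2 = (-2 + sqrt(-10 + (-8 - 14)))**2 = (-2 + sqrt(-10 - 22))**2 = (-2 + sqrt(-32))**2 = (-2 + 4*I*sqrt(2))**2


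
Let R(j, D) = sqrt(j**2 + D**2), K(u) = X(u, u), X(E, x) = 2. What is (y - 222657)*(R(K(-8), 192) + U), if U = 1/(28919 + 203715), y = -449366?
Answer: -672023/232634 - 1344046*sqrt(9217) ≈ -1.2904e+8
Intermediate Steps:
K(u) = 2
U = 1/232634 ≈ 4.2986e-6
R(j, D) = sqrt(D**2 + j**2)
(y - 222657)*(R(K(-8), 192) + U) = (-449366 - 222657)*(sqrt(192**2 + 2**2) + 1/232634) = -672023*(sqrt(36864 + 4) + 1/232634) = -672023*(sqrt(36868) + 1/232634) = -672023*(2*sqrt(9217) + 1/232634) = -672023*(1/232634 + 2*sqrt(9217)) = -672023/232634 - 1344046*sqrt(9217)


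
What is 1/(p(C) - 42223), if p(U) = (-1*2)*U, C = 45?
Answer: -1/42313 ≈ -2.3633e-5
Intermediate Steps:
p(U) = -2*U
1/(p(C) - 42223) = 1/(-2*45 - 42223) = 1/(-90 - 42223) = 1/(-42313) = -1/42313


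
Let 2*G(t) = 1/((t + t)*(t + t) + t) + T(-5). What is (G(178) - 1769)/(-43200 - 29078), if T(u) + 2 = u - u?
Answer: 449275559/18346180184 ≈ 0.024489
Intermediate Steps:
T(u) = -2 (T(u) = -2 + (u - u) = -2 + 0 = -2)
G(t) = -1 + 1/(2*(t + 4*t²)) (G(t) = (1/((t + t)*(t + t) + t) - 2)/2 = (1/((2*t)*(2*t) + t) - 2)/2 = (1/(4*t² + t) - 2)/2 = (1/(t + 4*t²) - 2)/2 = (-2 + 1/(t + 4*t²))/2 = -1 + 1/(2*(t + 4*t²)))
(G(178) - 1769)/(-43200 - 29078) = ((½ - 1*178 - 4*178²)/(178*(1 + 4*178)) - 1769)/(-43200 - 29078) = ((½ - 178 - 4*31684)/(178*(1 + 712)) - 1769)/(-72278) = ((1/178)*(½ - 178 - 126736)/713 - 1769)*(-1/72278) = ((1/178)*(1/713)*(-253827/2) - 1769)*(-1/72278) = (-253827/253828 - 1769)*(-1/72278) = -449275559/253828*(-1/72278) = 449275559/18346180184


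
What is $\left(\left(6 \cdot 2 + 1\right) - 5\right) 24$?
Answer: $192$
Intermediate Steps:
$\left(\left(6 \cdot 2 + 1\right) - 5\right) 24 = \left(\left(12 + 1\right) - 5\right) 24 = \left(13 - 5\right) 24 = 8 \cdot 24 = 192$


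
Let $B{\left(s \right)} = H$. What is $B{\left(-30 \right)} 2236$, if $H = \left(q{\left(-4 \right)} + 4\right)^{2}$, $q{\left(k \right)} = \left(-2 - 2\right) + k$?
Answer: $35776$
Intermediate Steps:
$q{\left(k \right)} = -4 + k$
$H = 16$ ($H = \left(\left(-4 - 4\right) + 4\right)^{2} = \left(-8 + 4\right)^{2} = \left(-4\right)^{2} = 16$)
$B{\left(s \right)} = 16$
$B{\left(-30 \right)} 2236 = 16 \cdot 2236 = 35776$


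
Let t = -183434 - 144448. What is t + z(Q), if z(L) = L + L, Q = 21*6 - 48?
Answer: -327726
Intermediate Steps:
Q = 78 (Q = 126 - 48 = 78)
z(L) = 2*L
t = -327882
t + z(Q) = -327882 + 2*78 = -327882 + 156 = -327726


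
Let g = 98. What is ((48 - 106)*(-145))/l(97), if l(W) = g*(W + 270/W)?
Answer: 407885/474271 ≈ 0.86003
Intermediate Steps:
l(W) = 98*W + 26460/W (l(W) = 98*(W + 270/W) = 98*W + 26460/W)
((48 - 106)*(-145))/l(97) = ((48 - 106)*(-145))/(98*97 + 26460/97) = (-58*(-145))/(9506 + 26460*(1/97)) = 8410/(9506 + 26460/97) = 8410/(948542/97) = 8410*(97/948542) = 407885/474271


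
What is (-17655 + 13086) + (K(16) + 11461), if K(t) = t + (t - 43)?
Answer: 6881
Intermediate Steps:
K(t) = -43 + 2*t (K(t) = t + (-43 + t) = -43 + 2*t)
(-17655 + 13086) + (K(16) + 11461) = (-17655 + 13086) + ((-43 + 2*16) + 11461) = -4569 + ((-43 + 32) + 11461) = -4569 + (-11 + 11461) = -4569 + 11450 = 6881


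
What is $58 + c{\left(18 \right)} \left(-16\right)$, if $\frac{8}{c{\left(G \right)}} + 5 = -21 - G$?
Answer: $\frac{670}{11} \approx 60.909$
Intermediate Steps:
$c{\left(G \right)} = \frac{8}{-26 - G}$ ($c{\left(G \right)} = \frac{8}{-5 - \left(21 + G\right)} = \frac{8}{-26 - G}$)
$58 + c{\left(18 \right)} \left(-16\right) = 58 + - \frac{8}{26 + 18} \left(-16\right) = 58 + - \frac{8}{44} \left(-16\right) = 58 + \left(-8\right) \frac{1}{44} \left(-16\right) = 58 - - \frac{32}{11} = 58 + \frac{32}{11} = \frac{670}{11}$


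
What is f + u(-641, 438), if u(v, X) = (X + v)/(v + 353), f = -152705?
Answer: -43978837/288 ≈ -1.5270e+5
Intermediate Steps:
u(v, X) = (X + v)/(353 + v)
f + u(-641, 438) = -152705 + (438 - 641)/(353 - 641) = -152705 - 203/(-288) = -152705 - 1/288*(-203) = -152705 + 203/288 = -43978837/288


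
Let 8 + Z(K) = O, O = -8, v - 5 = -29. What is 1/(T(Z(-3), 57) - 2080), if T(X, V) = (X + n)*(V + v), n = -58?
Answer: -1/4522 ≈ -0.00022114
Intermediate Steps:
v = -24 (v = 5 - 29 = -24)
Z(K) = -16 (Z(K) = -8 - 8 = -16)
T(X, V) = (-58 + X)*(-24 + V) (T(X, V) = (X - 58)*(V - 24) = (-58 + X)*(-24 + V))
1/(T(Z(-3), 57) - 2080) = 1/((1392 - 58*57 - 24*(-16) + 57*(-16)) - 2080) = 1/((1392 - 3306 + 384 - 912) - 2080) = 1/(-2442 - 2080) = 1/(-4522) = -1/4522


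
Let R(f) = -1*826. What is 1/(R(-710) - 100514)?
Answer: -1/101340 ≈ -9.8678e-6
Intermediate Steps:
R(f) = -826
1/(R(-710) - 100514) = 1/(-826 - 100514) = 1/(-101340) = -1/101340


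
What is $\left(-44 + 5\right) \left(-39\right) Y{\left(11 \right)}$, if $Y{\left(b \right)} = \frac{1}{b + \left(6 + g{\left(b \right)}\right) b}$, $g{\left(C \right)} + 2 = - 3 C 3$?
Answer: $- \frac{1521}{1034} \approx -1.471$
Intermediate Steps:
$g{\left(C \right)} = -2 - 9 C$ ($g{\left(C \right)} = -2 + - 3 C 3 = -2 - 9 C$)
$Y{\left(b \right)} = \frac{1}{b + b \left(4 - 9 b\right)}$ ($Y{\left(b \right)} = \frac{1}{b + \left(6 - \left(2 + 9 b\right)\right) b} = \frac{1}{b + \left(4 - 9 b\right) b} = \frac{1}{b + b \left(4 - 9 b\right)}$)
$\left(-44 + 5\right) \left(-39\right) Y{\left(11 \right)} = \left(-44 + 5\right) \left(-39\right) \left(- \frac{1}{11 \left(-5 + 9 \cdot 11\right)}\right) = \left(-39\right) \left(-39\right) \left(\left(-1\right) \frac{1}{11} \frac{1}{-5 + 99}\right) = 1521 \left(\left(-1\right) \frac{1}{11} \cdot \frac{1}{94}\right) = 1521 \left(- \frac{1}{1034}\right) = - \frac{1521}{1034}$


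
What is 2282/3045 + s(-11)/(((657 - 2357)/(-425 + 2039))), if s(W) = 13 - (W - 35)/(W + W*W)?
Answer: -24383071/2033625 ≈ -11.990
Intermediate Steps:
s(W) = 13 - (-35 + W)/(W + W²)
2282/3045 + s(-11)/(((657 - 2357)/(-425 + 2039))) = 2282/3045 + ((35 + 12*(-11) + 13*(-11)²)/((-11)*(1 - 11)))/(((657 - 2357)/(-425 + 2039))) = 2282*(1/3045) + (-1/11*(35 - 132 + 13*121)/(-10))/((-1700/1614)) = 326/435 + (-1/11*(-⅒)*(35 - 132 + 1573))/((-1700*1/1614)) = 326/435 + (-1/11*(-⅒)*1476)/(-850/807) = 326/435 + (738/55)*(-807/850) = 326/435 - 297783/23375 = -24383071/2033625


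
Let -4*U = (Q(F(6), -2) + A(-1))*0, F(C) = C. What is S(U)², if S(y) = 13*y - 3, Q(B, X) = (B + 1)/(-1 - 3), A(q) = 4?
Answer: 9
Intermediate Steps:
Q(B, X) = -¼ - B/4 (Q(B, X) = (1 + B)/(-4) = (1 + B)*(-¼) = -¼ - B/4)
U = 0 (U = -((-¼ - ¼*6) + 4)*0/4 = -((-¼ - 3/2) + 4)*0/4 = -(-7/4 + 4)*0/4 = -9*0/16 = -¼*0 = 0)
S(y) = -3 + 13*y
S(U)² = (-3 + 13*0)² = (-3 + 0)² = (-3)² = 9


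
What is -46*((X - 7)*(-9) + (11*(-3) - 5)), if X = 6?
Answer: 1334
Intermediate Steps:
-46*((X - 7)*(-9) + (11*(-3) - 5)) = -46*((6 - 7)*(-9) + (11*(-3) - 5)) = -46*(-1*(-9) + (-33 - 5)) = -46*(9 - 38) = -46*(-29) = 1334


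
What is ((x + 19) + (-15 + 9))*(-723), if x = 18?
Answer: -22413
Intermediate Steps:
((x + 19) + (-15 + 9))*(-723) = ((18 + 19) + (-15 + 9))*(-723) = (37 - 6)*(-723) = 31*(-723) = -22413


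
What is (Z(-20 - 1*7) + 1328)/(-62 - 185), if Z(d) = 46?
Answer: -1374/247 ≈ -5.5628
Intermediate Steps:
(Z(-20 - 1*7) + 1328)/(-62 - 185) = (46 + 1328)/(-62 - 185) = 1374/(-247) = 1374*(-1/247) = -1374/247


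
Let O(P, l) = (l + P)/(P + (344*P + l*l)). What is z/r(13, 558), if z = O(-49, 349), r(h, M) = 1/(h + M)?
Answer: 42825/26224 ≈ 1.6330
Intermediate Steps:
r(h, M) = 1/(M + h)
O(P, l) = (P + l)/(l² + 345*P) (O(P, l) = (P + l)/(P + (344*P + l²)) = (P + l)/(P + (l² + 344*P)) = (P + l)/(l² + 345*P))
z = 75/26224 (z = (-49 + 349)/(349² + 345*(-49)) = 300/(121801 - 16905) = 300/104896 = (1/104896)*300 = 75/26224 ≈ 0.0028600)
z/r(13, 558) = 75/(26224*(1/(558 + 13))) = 75/(26224*(1/571)) = (75/26224)*571 = 42825/26224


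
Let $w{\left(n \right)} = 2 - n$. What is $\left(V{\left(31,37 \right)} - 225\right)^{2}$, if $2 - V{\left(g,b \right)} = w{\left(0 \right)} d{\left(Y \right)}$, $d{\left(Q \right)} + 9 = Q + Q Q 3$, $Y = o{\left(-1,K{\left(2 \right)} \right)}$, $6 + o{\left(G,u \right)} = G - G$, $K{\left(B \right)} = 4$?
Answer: $167281$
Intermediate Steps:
$o{\left(G,u \right)} = -6$ ($o{\left(G,u \right)} = -6 + \left(G - G\right) = -6 + 0 = -6$)
$Y = -6$
$d{\left(Q \right)} = -9 + Q + 3 Q^{2}$ ($d{\left(Q \right)} = -9 + \left(Q + Q Q 3\right) = -9 + \left(Q + Q^{2} \cdot 3\right) = -9 + \left(Q + 3 Q^{2}\right) = -9 + Q + 3 Q^{2}$)
$V{\left(g,b \right)} = -184$ ($V{\left(g,b \right)} = 2 - \left(2 - 0\right) \left(-9 - 6 + 3 \left(-6\right)^{2}\right) = 2 - \left(2 + 0\right) \left(-9 - 6 + 3 \cdot 36\right) = 2 - 2 \left(-9 - 6 + 108\right) = 2 - 2 \cdot 93 = 2 - 186 = -184$)
$\left(V{\left(31,37 \right)} - 225\right)^{2} = \left(-184 - 225\right)^{2} = \left(-409\right)^{2} = 167281$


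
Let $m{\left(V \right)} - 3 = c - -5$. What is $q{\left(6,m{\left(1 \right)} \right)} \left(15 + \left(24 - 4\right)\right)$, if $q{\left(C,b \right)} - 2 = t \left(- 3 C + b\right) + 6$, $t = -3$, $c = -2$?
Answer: $1540$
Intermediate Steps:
$m{\left(V \right)} = 6$ ($m{\left(V \right)} = 3 - -3 = 3 + \left(-2 + 5\right) = 3 + 3 = 6$)
$q{\left(C,b \right)} = 8 - 3 b + 9 C$ ($q{\left(C,b \right)} = 2 - \left(-6 + 3 \left(- 3 C + b\right)\right) = 2 - \left(-6 + 3 \left(b - 3 C\right)\right) = 2 + \left(\left(- 3 b + 9 C\right) + 6\right) = 2 + \left(6 - 3 b + 9 C\right) = 8 - 3 b + 9 C$)
$q{\left(6,m{\left(1 \right)} \right)} \left(15 + \left(24 - 4\right)\right) = \left(8 - 18 + 9 \cdot 6\right) \left(15 + \left(24 - 4\right)\right) = \left(8 - 18 + 54\right) \left(15 + 20\right) = 44 \cdot 35 = 1540$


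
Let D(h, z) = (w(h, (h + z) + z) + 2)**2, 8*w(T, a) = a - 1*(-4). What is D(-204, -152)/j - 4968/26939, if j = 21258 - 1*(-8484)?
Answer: -47518237/801219738 ≈ -0.059307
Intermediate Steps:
w(T, a) = 1/2 + a/8 (w(T, a) = (a - 1*(-4))/8 = (a + 4)/8 = (4 + a)/8 = 1/2 + a/8)
D(h, z) = (5/2 + z/4 + h/8)**2 (D(h, z) = ((1/2 + ((h + z) + z)/8) + 2)**2 = ((1/2 + (h + 2*z)/8) + 2)**2 = ((1/2 + (z/4 + h/8)) + 2)**2 = ((1/2 + z/4 + h/8) + 2)**2 = (5/2 + z/4 + h/8)**2)
j = 29742 (j = 21258 + 8484 = 29742)
D(-204, -152)/j - 4968/26939 = ((20 - 204 + 2*(-152))**2/64)/29742 - 4968/26939 = ((20 - 204 - 304)**2/64)*(1/29742) - 4968*1/26939 = ((1/64)*(-488)**2)*(1/29742) - 4968/26939 = ((1/64)*238144)*(1/29742) - 4968/26939 = 3721*(1/29742) - 4968/26939 = 3721/29742 - 4968/26939 = -47518237/801219738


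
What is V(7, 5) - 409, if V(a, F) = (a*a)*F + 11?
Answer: -153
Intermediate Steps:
V(a, F) = 11 + F*a² (V(a, F) = a²*F + 11 = F*a² + 11 = 11 + F*a²)
V(7, 5) - 409 = (11 + 5*7²) - 409 = (11 + 5*49) - 409 = (11 + 245) - 409 = 256 - 409 = -153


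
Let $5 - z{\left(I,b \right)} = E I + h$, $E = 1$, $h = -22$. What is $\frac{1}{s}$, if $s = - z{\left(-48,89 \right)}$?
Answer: $- \frac{1}{75} \approx -0.013333$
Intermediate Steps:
$z{\left(I,b \right)} = 27 - I$ ($z{\left(I,b \right)} = 5 - \left(1 I - 22\right) = 5 - \left(I - 22\right) = 5 - \left(-22 + I\right) = 27 - I$)
$s = -75$ ($s = - (27 - -48) = - (27 + 48) = \left(-1\right) 75 = -75$)
$\frac{1}{s} = \frac{1}{-75} = - \frac{1}{75}$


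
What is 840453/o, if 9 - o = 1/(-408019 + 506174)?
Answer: 82494664215/883394 ≈ 93384.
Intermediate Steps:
o = 883394/98155 (o = 9 - 1/(-408019 + 506174) = 9 - 1/98155 = 883394/98155 ≈ 9.0000)
840453/o = 840453/(883394/98155) = 840453*(98155/883394) = 82494664215/883394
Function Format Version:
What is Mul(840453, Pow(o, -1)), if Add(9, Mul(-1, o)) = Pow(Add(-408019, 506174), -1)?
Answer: Rational(82494664215, 883394) ≈ 93384.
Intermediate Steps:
o = Rational(883394, 98155) (o = Add(9, Mul(-1, Pow(Add(-408019, 506174), -1))) = Add(9, Mul(-1, Pow(98155, -1))) = Add(9, Mul(-1, Rational(1, 98155))) = Add(9, Rational(-1, 98155)) = Rational(883394, 98155) ≈ 9.0000)
Mul(840453, Pow(o, -1)) = Mul(840453, Pow(Rational(883394, 98155), -1)) = Mul(840453, Rational(98155, 883394)) = Rational(82494664215, 883394)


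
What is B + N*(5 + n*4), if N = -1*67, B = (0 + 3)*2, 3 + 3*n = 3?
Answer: -329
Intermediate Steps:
n = 0 (n = -1 + (⅓)*3 = -1 + 1 = 0)
B = 6 (B = 3*2 = 6)
N = -67
B + N*(5 + n*4) = 6 - 67*(5 + 0*4) = 6 - 67*(5 + 0) = 6 - 67*5 = 6 - 335 = -329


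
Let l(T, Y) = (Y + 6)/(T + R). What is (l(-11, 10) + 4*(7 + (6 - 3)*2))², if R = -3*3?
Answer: 65536/25 ≈ 2621.4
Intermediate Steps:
R = -9
l(T, Y) = (6 + Y)/(-9 + T) (l(T, Y) = (Y + 6)/(T - 9) = (6 + Y)/(-9 + T))
(l(-11, 10) + 4*(7 + (6 - 3)*2))² = ((6 + 10)/(-9 - 11) + 4*(7 + (6 - 3)*2))² = (16/(-20) + 4*(7 + 3*2))² = (-1/20*16 + 4*(7 + 6))² = (-⅘ + 4*13)² = (-⅘ + 52)² = (256/5)² = 65536/25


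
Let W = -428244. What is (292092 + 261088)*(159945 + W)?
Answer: -148417640820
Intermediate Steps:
(292092 + 261088)*(159945 + W) = (292092 + 261088)*(159945 - 428244) = 553180*(-268299) = -148417640820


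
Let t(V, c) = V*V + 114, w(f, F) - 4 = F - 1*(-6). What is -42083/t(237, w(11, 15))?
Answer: -42083/56283 ≈ -0.74770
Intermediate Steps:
w(f, F) = 10 + F (w(f, F) = 4 + (F - 1*(-6)) = 4 + (F + 6) = 4 + (6 + F) = 10 + F)
t(V, c) = 114 + V² (t(V, c) = V² + 114 = 114 + V²)
-42083/t(237, w(11, 15)) = -42083/(114 + 237²) = -42083/(114 + 56169) = -42083/56283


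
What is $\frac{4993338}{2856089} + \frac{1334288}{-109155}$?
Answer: $- \frac{3265797470242}{311756394795} \approx -10.475$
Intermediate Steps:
$\frac{4993338}{2856089} + \frac{1334288}{-109155} = 4993338 \cdot \frac{1}{2856089} + 1334288 \left(- \frac{1}{109155}\right) = \frac{4993338}{2856089} - \frac{1334288}{109155} = - \frac{3265797470242}{311756394795}$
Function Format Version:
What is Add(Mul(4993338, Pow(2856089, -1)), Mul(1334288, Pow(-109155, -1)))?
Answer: Rational(-3265797470242, 311756394795) ≈ -10.475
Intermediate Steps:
Add(Mul(4993338, Pow(2856089, -1)), Mul(1334288, Pow(-109155, -1))) = Add(Mul(4993338, Rational(1, 2856089)), Mul(1334288, Rational(-1, 109155))) = Add(Rational(4993338, 2856089), Rational(-1334288, 109155)) = Rational(-3265797470242, 311756394795)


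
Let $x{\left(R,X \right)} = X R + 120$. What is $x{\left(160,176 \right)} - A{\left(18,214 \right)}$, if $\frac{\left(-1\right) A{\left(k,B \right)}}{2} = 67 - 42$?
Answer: $28330$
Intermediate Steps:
$A{\left(k,B \right)} = -50$ ($A{\left(k,B \right)} = - 2 \left(67 - 42\right) = \left(-2\right) 25 = -50$)
$x{\left(R,X \right)} = 120 + R X$ ($x{\left(R,X \right)} = R X + 120 = 120 + R X$)
$x{\left(160,176 \right)} - A{\left(18,214 \right)} = \left(120 + 160 \cdot 176\right) - -50 = \left(120 + 28160\right) + 50 = 28280 + 50 = 28330$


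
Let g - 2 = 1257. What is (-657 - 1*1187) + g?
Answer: -585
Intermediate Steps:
g = 1259 (g = 2 + 1257 = 1259)
(-657 - 1*1187) + g = (-657 - 1*1187) + 1259 = (-657 - 1187) + 1259 = -1844 + 1259 = -585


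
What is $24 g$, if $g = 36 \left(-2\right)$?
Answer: $-1728$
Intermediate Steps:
$g = -72$
$24 g = 24 \left(-72\right) = -1728$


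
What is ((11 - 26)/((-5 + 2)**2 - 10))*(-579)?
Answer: -8685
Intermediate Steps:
((11 - 26)/((-5 + 2)**2 - 10))*(-579) = -15/((-3)**2 - 10)*(-579) = -15/(9 - 10)*(-579) = -15/(-1)*(-579) = -15*(-1)*(-579) = 15*(-579) = -8685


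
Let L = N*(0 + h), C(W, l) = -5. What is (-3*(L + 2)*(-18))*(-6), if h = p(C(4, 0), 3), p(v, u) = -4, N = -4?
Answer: -5832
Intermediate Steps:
h = -4
L = 16 (L = -4*(0 - 4) = -4*(-4) = 16)
(-3*(L + 2)*(-18))*(-6) = (-3*(16 + 2)*(-18))*(-6) = (-3*18*(-18))*(-6) = -54*(-18)*(-6) = 972*(-6) = -5832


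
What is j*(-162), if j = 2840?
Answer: -460080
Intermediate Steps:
j*(-162) = 2840*(-162) = -460080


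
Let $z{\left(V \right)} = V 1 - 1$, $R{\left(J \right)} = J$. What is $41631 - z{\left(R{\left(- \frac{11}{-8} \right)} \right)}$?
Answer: $\frac{333045}{8} \approx 41631.0$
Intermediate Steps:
$z{\left(V \right)} = -1 + V$ ($z{\left(V \right)} = V - 1 = -1 + V$)
$41631 - z{\left(R{\left(- \frac{11}{-8} \right)} \right)} = 41631 - \left(-1 - \frac{11}{-8}\right) = 41631 - \left(-1 - - \frac{11}{8}\right) = 41631 - \left(-1 + \frac{11}{8}\right) = 41631 - \frac{3}{8} = \frac{333045}{8}$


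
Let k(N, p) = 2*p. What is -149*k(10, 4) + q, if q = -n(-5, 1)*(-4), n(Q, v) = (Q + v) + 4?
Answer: -1192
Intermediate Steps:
n(Q, v) = 4 + Q + v
q = 0 (q = -(4 - 5 + 1)*(-4) = -1*0*(-4) = 0*(-4) = 0)
-149*k(10, 4) + q = -298*4 + 0 = -149*8 + 0 = -1192 + 0 = -1192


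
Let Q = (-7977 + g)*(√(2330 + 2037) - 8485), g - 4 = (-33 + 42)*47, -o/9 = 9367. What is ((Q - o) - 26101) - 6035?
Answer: 64113917 - 7550*√4367 ≈ 6.3615e+7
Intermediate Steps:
o = -84303 (o = -9*9367 = -84303)
g = 427 (g = 4 + (-33 + 42)*47 = 4 + 9*47 = 4 + 423 = 427)
Q = 64061750 - 7550*√4367 (Q = (-7977 + 427)*(√(2330 + 2037) - 8485) = -7550*(√4367 - 8485) = -7550*(-8485 + √4367) = 64061750 - 7550*√4367 ≈ 6.3563e+7)
((Q - o) - 26101) - 6035 = (((64061750 - 7550*√4367) - 1*(-84303)) - 26101) - 6035 = (((64061750 - 7550*√4367) + 84303) - 26101) - 6035 = ((64146053 - 7550*√4367) - 26101) - 6035 = (64119952 - 7550*√4367) - 6035 = 64113917 - 7550*√4367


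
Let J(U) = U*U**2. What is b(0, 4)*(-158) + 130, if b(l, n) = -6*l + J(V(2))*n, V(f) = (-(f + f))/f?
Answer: 5186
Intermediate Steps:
V(f) = -2 (V(f) = (-2*f)/f = -2)
J(U) = U**3
b(l, n) = -8*n - 6*l (b(l, n) = -6*l + (-2)**3*n = -6*l - 8*n = -8*n - 6*l)
b(0, 4)*(-158) + 130 = (-8*4 - 6*0)*(-158) + 130 = (-32 + 0)*(-158) + 130 = -32*(-158) + 130 = 5056 + 130 = 5186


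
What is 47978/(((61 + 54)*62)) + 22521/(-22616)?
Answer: 20097733/3505480 ≈ 5.7332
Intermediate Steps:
47978/(((61 + 54)*62)) + 22521/(-22616) = 47978/((115*62)) + 22521*(-1/22616) = 47978/7130 - 22521/22616 = 47978*(1/7130) - 22521/22616 = 1043/155 - 22521/22616 = 20097733/3505480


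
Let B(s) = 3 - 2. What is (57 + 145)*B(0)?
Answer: 202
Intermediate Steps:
B(s) = 1
(57 + 145)*B(0) = (57 + 145)*1 = 202*1 = 202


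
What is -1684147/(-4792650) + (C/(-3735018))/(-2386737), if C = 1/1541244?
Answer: 43331867129107806423707/123311369492282163263400 ≈ 0.35140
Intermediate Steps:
C = 1/1541244 ≈ 6.4883e-7
-1684147/(-4792650) + (C/(-3735018))/(-2386737) = -1684147/(-4792650) + ((1/1541244)/(-3735018))/(-2386737) = -1684147*(-1/4792650) + ((1/1541244)*(-1/3735018))*(-1/2386737) = 18923/53850 - 1/5756574082392*(-1/2386737) = 18923/53850 + 1/13739428355686034904 = 43331867129107806423707/123311369492282163263400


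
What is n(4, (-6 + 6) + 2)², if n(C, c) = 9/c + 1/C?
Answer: 361/16 ≈ 22.563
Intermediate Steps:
n(C, c) = 1/C + 9/c (n(C, c) = 9/c + 1/C = 1/C + 9/c)
n(4, (-6 + 6) + 2)² = (1/4 + 9/((-6 + 6) + 2))² = (¼ + 9/(0 + 2))² = (¼ + 9/2)² = (19/4)² = 361/16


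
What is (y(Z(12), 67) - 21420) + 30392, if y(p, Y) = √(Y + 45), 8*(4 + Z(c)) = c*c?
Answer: 8972 + 4*√7 ≈ 8982.6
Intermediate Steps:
Z(c) = -4 + c²/8 (Z(c) = -4 + (c*c)/8 = -4 + c²/8)
y(p, Y) = √(45 + Y)
(y(Z(12), 67) - 21420) + 30392 = (√(45 + 67) - 21420) + 30392 = (√112 - 21420) + 30392 = (4*√7 - 21420) + 30392 = (-21420 + 4*√7) + 30392 = 8972 + 4*√7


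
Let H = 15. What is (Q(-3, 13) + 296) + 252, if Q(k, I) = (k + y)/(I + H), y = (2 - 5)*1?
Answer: 7669/14 ≈ 547.79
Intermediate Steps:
y = -3 (y = -3*1 = -3)
Q(k, I) = (-3 + k)/(15 + I) (Q(k, I) = (k - 3)/(I + 15) = (-3 + k)/(15 + I))
(Q(-3, 13) + 296) + 252 = ((-3 - 3)/(15 + 13) + 296) + 252 = (-6/28 + 296) + 252 = ((1/28)*(-6) + 296) + 252 = (-3/14 + 296) + 252 = 4141/14 + 252 = 7669/14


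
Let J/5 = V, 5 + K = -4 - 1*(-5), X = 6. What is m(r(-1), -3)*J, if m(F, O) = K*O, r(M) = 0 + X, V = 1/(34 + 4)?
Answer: 30/19 ≈ 1.5789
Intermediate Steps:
V = 1/38 ≈ 0.026316
K = -4 (K = -5 + (-4 - 1*(-5)) = -5 + (-4 + 5) = -5 + 1 = -4)
J = 5/38 (J = 5*(1/38) = 5/38 ≈ 0.13158)
r(M) = 6 (r(M) = 0 + 6 = 6)
m(F, O) = -4*O
m(r(-1), -3)*J = -4*(-3)*(5/38) = 12*(5/38) = 30/19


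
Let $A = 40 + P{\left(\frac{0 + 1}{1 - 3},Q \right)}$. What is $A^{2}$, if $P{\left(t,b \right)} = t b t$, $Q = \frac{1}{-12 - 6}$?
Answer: $\frac{8288641}{5184} \approx 1598.9$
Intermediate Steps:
$Q = - \frac{1}{18}$ ($Q = \frac{1}{-18} = - \frac{1}{18} \approx -0.055556$)
$P{\left(t,b \right)} = b t^{2}$ ($P{\left(t,b \right)} = b t t = b t^{2}$)
$A = \frac{2879}{72}$ ($A = 40 - \frac{\left(\frac{0 + 1}{1 - 3}\right)^{2}}{18} = 40 - \frac{\left(1 \frac{1}{-2}\right)^{2}}{18} = 40 - \frac{\left(1 \left(- \frac{1}{2}\right)\right)^{2}}{18} = 40 - \frac{\left(- \frac{1}{2}\right)^{2}}{18} = 40 - \frac{1}{72} = \frac{2879}{72} \approx 39.986$)
$A^{2} = \left(\frac{2879}{72}\right)^{2} = \frac{8288641}{5184}$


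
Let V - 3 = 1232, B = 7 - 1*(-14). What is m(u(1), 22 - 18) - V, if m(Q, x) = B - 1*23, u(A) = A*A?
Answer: -1237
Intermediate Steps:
u(A) = A²
B = 21 (B = 7 + 14 = 21)
m(Q, x) = -2 (m(Q, x) = 21 - 1*23 = 21 - 23 = -2)
V = 1235 (V = 3 + 1232 = 1235)
m(u(1), 22 - 18) - V = -2 - 1*1235 = -2 - 1235 = -1237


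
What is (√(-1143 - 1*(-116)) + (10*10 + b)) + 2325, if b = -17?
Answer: 2408 + I*√1027 ≈ 2408.0 + 32.047*I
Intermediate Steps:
(√(-1143 - 1*(-116)) + (10*10 + b)) + 2325 = (√(-1143 - 1*(-116)) + (10*10 - 17)) + 2325 = (√(-1143 + 116) + (100 - 17)) + 2325 = (√(-1027) + 83) + 2325 = (I*√1027 + 83) + 2325 = (83 + I*√1027) + 2325 = 2408 + I*√1027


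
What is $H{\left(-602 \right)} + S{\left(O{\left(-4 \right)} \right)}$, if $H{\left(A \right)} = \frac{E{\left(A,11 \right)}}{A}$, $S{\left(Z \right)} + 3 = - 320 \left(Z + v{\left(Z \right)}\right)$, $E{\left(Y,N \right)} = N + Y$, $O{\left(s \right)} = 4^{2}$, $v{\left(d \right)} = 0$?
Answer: $- \frac{3083455}{602} \approx -5122.0$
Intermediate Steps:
$O{\left(s \right)} = 16$
$S{\left(Z \right)} = -3 - 320 Z$ ($S{\left(Z \right)} = -3 - 320 \left(Z + 0\right) = -3 - 320 Z$)
$H{\left(A \right)} = \frac{11 + A}{A}$
$H{\left(-602 \right)} + S{\left(O{\left(-4 \right)} \right)} = \frac{11 - 602}{-602} - 5123 = \left(- \frac{1}{602}\right) \left(-591\right) - 5123 = \frac{591}{602} - 5123 = - \frac{3083455}{602}$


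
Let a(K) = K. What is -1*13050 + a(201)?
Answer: -12849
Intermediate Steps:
-1*13050 + a(201) = -1*13050 + 201 = -13050 + 201 = -12849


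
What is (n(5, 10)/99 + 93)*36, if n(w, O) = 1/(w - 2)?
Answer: 110488/33 ≈ 3348.1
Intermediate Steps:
n(w, O) = 1/(-2 + w)
(n(5, 10)/99 + 93)*36 = (1/((-2 + 5)*99) + 93)*36 = ((1/99)/3 + 93)*36 = ((⅓)*(1/99) + 93)*36 = (1/297 + 93)*36 = (27622/297)*36 = 110488/33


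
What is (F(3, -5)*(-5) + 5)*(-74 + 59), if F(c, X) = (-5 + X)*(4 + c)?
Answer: -5325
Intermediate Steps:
(F(3, -5)*(-5) + 5)*(-74 + 59) = ((-20 - 5*3 + 4*(-5) - 5*3)*(-5) + 5)*(-74 + 59) = ((-20 - 15 - 20 - 15)*(-5) + 5)*(-15) = (-70*(-5) + 5)*(-15) = (350 + 5)*(-15) = 355*(-15) = -5325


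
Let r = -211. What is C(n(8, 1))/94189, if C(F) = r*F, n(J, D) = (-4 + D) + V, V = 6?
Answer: -633/94189 ≈ -0.0067205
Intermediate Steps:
n(J, D) = 2 + D (n(J, D) = (-4 + D) + 6 = 2 + D)
C(F) = -211*F
C(n(8, 1))/94189 = -211*(2 + 1)/94189 = -211*3*(1/94189) = -633*1/94189 = -633/94189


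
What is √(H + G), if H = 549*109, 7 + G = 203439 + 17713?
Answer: √280986 ≈ 530.08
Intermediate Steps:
G = 221145 (G = -7 + (203439 + 17713) = -7 + 221152 = 221145)
H = 59841
√(H + G) = √(59841 + 221145) = √280986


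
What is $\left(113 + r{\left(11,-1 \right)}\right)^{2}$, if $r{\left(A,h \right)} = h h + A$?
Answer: $15625$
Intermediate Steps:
$r{\left(A,h \right)} = A + h^{2}$ ($r{\left(A,h \right)} = h^{2} + A = A + h^{2}$)
$\left(113 + r{\left(11,-1 \right)}\right)^{2} = \left(113 + \left(11 + \left(-1\right)^{2}\right)\right)^{2} = \left(113 + \left(11 + 1\right)\right)^{2} = \left(113 + 12\right)^{2} = 125^{2} = 15625$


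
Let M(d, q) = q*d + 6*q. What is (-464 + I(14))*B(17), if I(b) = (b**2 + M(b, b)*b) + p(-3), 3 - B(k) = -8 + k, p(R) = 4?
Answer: -21936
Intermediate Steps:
M(d, q) = 6*q + d*q (M(d, q) = d*q + 6*q = 6*q + d*q)
B(k) = 11 - k (B(k) = 3 - (-8 + k) = 3 + (8 - k) = 11 - k)
I(b) = 4 + b**2 + b**2*(6 + b) (I(b) = (b**2 + (b*(6 + b))*b) + 4 = (b**2 + b**2*(6 + b)) + 4 = 4 + b**2 + b**2*(6 + b))
(-464 + I(14))*B(17) = (-464 + (4 + 14**3 + 7*14**2))*(11 - 1*17) = (-464 + (4 + 2744 + 7*196))*(11 - 17) = (-464 + (4 + 2744 + 1372))*(-6) = (-464 + 4120)*(-6) = 3656*(-6) = -21936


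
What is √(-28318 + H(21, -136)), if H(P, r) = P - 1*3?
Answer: 10*I*√283 ≈ 168.23*I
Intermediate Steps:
H(P, r) = -3 + P (H(P, r) = P - 3 = -3 + P)
√(-28318 + H(21, -136)) = √(-28318 + (-3 + 21)) = √(-28318 + 18) = √(-28300) = 10*I*√283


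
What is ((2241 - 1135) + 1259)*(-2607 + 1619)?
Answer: -2336620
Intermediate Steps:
((2241 - 1135) + 1259)*(-2607 + 1619) = (1106 + 1259)*(-988) = 2365*(-988) = -2336620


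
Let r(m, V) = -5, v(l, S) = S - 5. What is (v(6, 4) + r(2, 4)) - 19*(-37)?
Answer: 697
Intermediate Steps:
v(l, S) = -5 + S
(v(6, 4) + r(2, 4)) - 19*(-37) = ((-5 + 4) - 5) - 19*(-37) = (-1 - 5) + 703 = -6 + 703 = 697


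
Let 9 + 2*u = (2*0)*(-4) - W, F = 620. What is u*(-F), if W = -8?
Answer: 310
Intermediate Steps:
u = -½ (u = -9/2 + ((2*0)*(-4) - 1*(-8))/2 = -9/2 + (0*(-4) + 8)/2 = -9/2 + (0 + 8)/2 = -9/2 + (½)*8 = -9/2 + 4 = -½ ≈ -0.50000)
u*(-F) = -(-1)*620/2 = -½*(-620) = 310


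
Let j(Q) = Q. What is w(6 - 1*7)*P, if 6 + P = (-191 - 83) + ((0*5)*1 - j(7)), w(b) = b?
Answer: 287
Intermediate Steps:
P = -287 (P = -6 + ((-191 - 83) + ((0*5)*1 - 1*7)) = -6 + (-274 + (0*1 - 7)) = -6 + (-274 + (0 - 7)) = -6 + (-274 - 7) = -6 - 281 = -287)
w(6 - 1*7)*P = (6 - 1*7)*(-287) = (6 - 7)*(-287) = -1*(-287) = 287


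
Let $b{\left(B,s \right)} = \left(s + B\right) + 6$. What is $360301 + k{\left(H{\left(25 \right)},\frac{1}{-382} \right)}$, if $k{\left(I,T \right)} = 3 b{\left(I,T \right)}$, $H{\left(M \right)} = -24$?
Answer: $\frac{137614351}{382} \approx 3.6025 \cdot 10^{5}$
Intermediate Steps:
$b{\left(B,s \right)} = 6 + B + s$ ($b{\left(B,s \right)} = \left(B + s\right) + 6 = 6 + B + s$)
$k{\left(I,T \right)} = 18 + 3 I + 3 T$ ($k{\left(I,T \right)} = 3 \left(6 + I + T\right) = 18 + 3 I + 3 T$)
$360301 + k{\left(H{\left(25 \right)},\frac{1}{-382} \right)} = 360301 + \left(18 + 3 \left(-24\right) + \frac{3}{-382}\right) = 360301 + \left(18 - 72 + 3 \left(- \frac{1}{382}\right)\right) = 360301 - \frac{20631}{382} = \frac{137614351}{382}$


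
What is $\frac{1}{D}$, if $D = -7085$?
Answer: $- \frac{1}{7085} \approx -0.00014114$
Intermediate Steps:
$\frac{1}{D} = \frac{1}{-7085} = - \frac{1}{7085}$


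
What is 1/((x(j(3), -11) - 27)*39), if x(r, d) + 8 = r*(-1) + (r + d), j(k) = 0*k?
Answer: -1/1794 ≈ -0.00055741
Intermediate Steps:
j(k) = 0
x(r, d) = -8 + d (x(r, d) = -8 + (r*(-1) + (r + d)) = -8 + (-r + (d + r)) = -8 + d)
1/((x(j(3), -11) - 27)*39) = 1/(((-8 - 11) - 27)*39) = 1/((-19 - 27)*39) = 1/(-46*39) = 1/(-1794) = -1/1794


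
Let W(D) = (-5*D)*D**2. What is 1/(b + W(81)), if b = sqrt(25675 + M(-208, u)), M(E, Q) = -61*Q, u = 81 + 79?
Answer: -177147/470715893074 - sqrt(15915)/7060738396110 ≈ -3.7635e-7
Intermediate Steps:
u = 160
W(D) = -5*D**3
b = sqrt(15915) (b = sqrt(25675 - 61*160) = sqrt(25675 - 9760) = sqrt(15915) ≈ 126.15)
1/(b + W(81)) = 1/(sqrt(15915) - 5*81**3) = 1/(sqrt(15915) - 5*531441) = 1/(sqrt(15915) - 2657205) = 1/(-2657205 + sqrt(15915))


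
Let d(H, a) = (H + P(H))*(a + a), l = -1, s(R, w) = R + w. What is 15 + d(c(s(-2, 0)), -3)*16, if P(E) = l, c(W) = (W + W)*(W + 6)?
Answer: 1647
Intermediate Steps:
c(W) = 2*W*(6 + W) (c(W) = (2*W)*(6 + W) = 2*W*(6 + W))
P(E) = -1
d(H, a) = 2*a*(-1 + H) (d(H, a) = (H - 1)*(a + a) = (-1 + H)*(2*a) = 2*a*(-1 + H))
15 + d(c(s(-2, 0)), -3)*16 = 15 + (2*(-3)*(-1 + 2*(-2 + 0)*(6 + (-2 + 0))))*16 = 15 + (2*(-3)*(-1 + 2*(-2)*(6 - 2)))*16 = 15 + (2*(-3)*(-1 + 2*(-2)*4))*16 = 15 + (2*(-3)*(-1 - 16))*16 = 15 + (2*(-3)*(-17))*16 = 15 + 102*16 = 15 + 1632 = 1647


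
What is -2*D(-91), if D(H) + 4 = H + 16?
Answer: 158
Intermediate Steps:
D(H) = 12 + H (D(H) = -4 + (H + 16) = -4 + (16 + H) = 12 + H)
-2*D(-91) = -2*(12 - 91) = -2*(-79) = 158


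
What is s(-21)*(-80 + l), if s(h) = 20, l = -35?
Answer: -2300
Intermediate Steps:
s(-21)*(-80 + l) = 20*(-80 - 35) = 20*(-115) = -2300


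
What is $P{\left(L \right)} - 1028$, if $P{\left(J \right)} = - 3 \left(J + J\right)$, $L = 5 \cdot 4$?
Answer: $-1148$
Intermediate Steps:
$L = 20$
$P{\left(J \right)} = - 6 J$ ($P{\left(J \right)} = - 3 \cdot 2 J = - 6 J$)
$P{\left(L \right)} - 1028 = \left(-6\right) 20 - 1028 = -120 - 1028 = -1148$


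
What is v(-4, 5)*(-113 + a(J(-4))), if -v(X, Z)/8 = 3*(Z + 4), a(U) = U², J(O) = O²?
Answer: -30888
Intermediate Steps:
v(X, Z) = -96 - 24*Z (v(X, Z) = -24*(Z + 4) = -24*(4 + Z) = -8*(12 + 3*Z) = -96 - 24*Z)
v(-4, 5)*(-113 + a(J(-4))) = (-96 - 24*5)*(-113 + ((-4)²)²) = (-96 - 120)*(-113 + 16²) = -216*(-113 + 256) = -216*143 = -30888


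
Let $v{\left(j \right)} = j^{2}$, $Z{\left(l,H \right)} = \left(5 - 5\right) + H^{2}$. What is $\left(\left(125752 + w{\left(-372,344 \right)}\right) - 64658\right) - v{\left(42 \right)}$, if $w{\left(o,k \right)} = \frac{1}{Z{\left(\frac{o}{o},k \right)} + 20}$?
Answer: $\frac{7022061481}{118356} \approx 59330.0$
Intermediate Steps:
$Z{\left(l,H \right)} = H^{2}$ ($Z{\left(l,H \right)} = 0 + H^{2} = H^{2}$)
$w{\left(o,k \right)} = \frac{1}{20 + k^{2}}$ ($w{\left(o,k \right)} = \frac{1}{k^{2} + 20} = \frac{1}{20 + k^{2}}$)
$\left(\left(125752 + w{\left(-372,344 \right)}\right) - 64658\right) - v{\left(42 \right)} = \left(\left(125752 + \frac{1}{20 + 344^{2}}\right) - 64658\right) - 42^{2} = \left(\left(125752 + \frac{1}{20 + 118336}\right) - 64658\right) - 1764 = \left(\left(125752 + \frac{1}{118356}\right) - 64658\right) - 1764 = \left(\frac{14883503713}{118356} - 64658\right) - 1764 = \frac{7230841465}{118356} - 1764 = \frac{7022061481}{118356}$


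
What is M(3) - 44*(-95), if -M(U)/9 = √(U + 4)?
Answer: 4180 - 9*√7 ≈ 4156.2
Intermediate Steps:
M(U) = -9*√(4 + U) (M(U) = -9*√(U + 4) = -9*√(4 + U))
M(3) - 44*(-95) = -9*√(4 + 3) - 44*(-95) = -9*√7 + 4180 = 4180 - 9*√7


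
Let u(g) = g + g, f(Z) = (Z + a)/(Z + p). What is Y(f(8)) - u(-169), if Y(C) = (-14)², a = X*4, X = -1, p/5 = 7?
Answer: 534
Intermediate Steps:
p = 35 (p = 5*7 = 35)
a = -4 (a = -1*4 = -4)
f(Z) = (-4 + Z)/(35 + Z) (f(Z) = (Z - 4)/(Z + 35) = (-4 + Z)/(35 + Z))
u(g) = 2*g
Y(C) = 196
Y(f(8)) - u(-169) = 196 - 2*(-169) = 196 - 1*(-338) = 196 + 338 = 534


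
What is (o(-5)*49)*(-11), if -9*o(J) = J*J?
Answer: 13475/9 ≈ 1497.2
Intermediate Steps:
o(J) = -J²/9 (o(J) = -J*J/9 = -J²/9)
(o(-5)*49)*(-11) = (-⅑*(-5)²*49)*(-11) = (-⅑*25*49)*(-11) = -25/9*49*(-11) = -1225/9*(-11) = 13475/9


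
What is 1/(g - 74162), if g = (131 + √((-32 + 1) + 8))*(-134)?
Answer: I/(2*(-45858*I + 67*√23)) ≈ -1.0903e-5 + 7.6394e-8*I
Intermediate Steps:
g = -17554 - 134*I*√23 (g = (131 + √(-31 + 8))*(-134) = (131 + √(-23))*(-134) = (131 + I*√23)*(-134) = -17554 - 134*I*√23 ≈ -17554.0 - 642.64*I)
1/(g - 74162) = 1/((-17554 - 134*I*√23) - 74162) = 1/(-91716 - 134*I*√23)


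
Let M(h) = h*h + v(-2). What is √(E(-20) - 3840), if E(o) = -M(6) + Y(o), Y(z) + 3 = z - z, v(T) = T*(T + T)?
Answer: 13*I*√23 ≈ 62.346*I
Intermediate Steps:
v(T) = 2*T² (v(T) = T*(2*T) = 2*T²)
M(h) = 8 + h² (M(h) = h*h + 2*(-2)² = h² + 2*4 = h² + 8 = 8 + h²)
Y(z) = -3 (Y(z) = -3 + (z - z) = -3 + 0 = -3)
E(o) = -47 (E(o) = -(8 + 6²) - 3 = -(8 + 36) - 3 = -1*44 - 3 = -44 - 3 = -47)
√(E(-20) - 3840) = √(-47 - 3840) = √(-3887) = 13*I*√23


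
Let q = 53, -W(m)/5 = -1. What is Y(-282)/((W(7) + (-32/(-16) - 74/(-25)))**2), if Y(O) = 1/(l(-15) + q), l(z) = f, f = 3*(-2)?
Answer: 625/2914047 ≈ 0.00021448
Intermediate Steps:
W(m) = 5 (W(m) = -5*(-1) = 5)
f = -6
l(z) = -6
Y(O) = 1/47 (Y(O) = 1/(-6 + 53) = 1/47)
Y(-282)/((W(7) + (-32/(-16) - 74/(-25)))**2) = 1/(47*((5 + (-32/(-16) - 74/(-25)))**2)) = 1/(47*((5 + (-32*(-1/16) - 74*(-1/25)))**2)) = 1/(47*((5 + (2 + 74/25))**2)) = 1/(47*((5 + 124/25)**2)) = 1/(47*((249/25)**2)) = 1/(47*(62001/625)) = (1/47)*(625/62001) = 625/2914047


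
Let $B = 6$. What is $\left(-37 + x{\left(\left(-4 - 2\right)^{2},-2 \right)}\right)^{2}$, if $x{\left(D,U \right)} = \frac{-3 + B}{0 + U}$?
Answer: $\frac{5929}{4} \approx 1482.3$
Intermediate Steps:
$x{\left(D,U \right)} = \frac{3}{U}$ ($x{\left(D,U \right)} = \frac{-3 + 6}{0 + U} = \frac{3}{U}$)
$\left(-37 + x{\left(\left(-4 - 2\right)^{2},-2 \right)}\right)^{2} = \left(-37 + \frac{3}{-2}\right)^{2} = \left(-37 + 3 \left(- \frac{1}{2}\right)\right)^{2} = \left(-37 - \frac{3}{2}\right)^{2} = \left(- \frac{77}{2}\right)^{2} = \frac{5929}{4}$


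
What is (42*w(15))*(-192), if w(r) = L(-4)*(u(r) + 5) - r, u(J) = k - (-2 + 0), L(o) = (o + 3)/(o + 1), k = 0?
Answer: 102144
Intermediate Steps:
L(o) = (3 + o)/(1 + o)
u(J) = 2 (u(J) = 0 - (-2 + 0) = 0 - 1*(-2) = 0 + 2 = 2)
w(r) = 7/3 - r (w(r) = ((3 - 4)/(1 - 4))*(2 + 5) - r = (-1/(-3))*7 - r = -1/3*(-1)*7 - r = (1/3)*7 - r = 7/3 - r)
(42*w(15))*(-192) = (42*(7/3 - 1*15))*(-192) = (42*(7/3 - 15))*(-192) = (42*(-38/3))*(-192) = -532*(-192) = 102144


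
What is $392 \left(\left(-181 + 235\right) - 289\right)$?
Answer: $-92120$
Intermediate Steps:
$392 \left(\left(-181 + 235\right) - 289\right) = 392 \left(54 - 289\right) = 392 \left(-235\right) = -92120$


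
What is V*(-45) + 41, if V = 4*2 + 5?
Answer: -544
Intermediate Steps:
V = 13 (V = 8 + 5 = 13)
V*(-45) + 41 = 13*(-45) + 41 = -585 + 41 = -544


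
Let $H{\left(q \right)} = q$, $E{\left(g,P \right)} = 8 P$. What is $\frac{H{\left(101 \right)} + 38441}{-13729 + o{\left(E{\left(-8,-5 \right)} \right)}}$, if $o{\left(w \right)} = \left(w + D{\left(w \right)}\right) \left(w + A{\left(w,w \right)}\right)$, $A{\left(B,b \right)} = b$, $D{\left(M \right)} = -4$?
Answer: $- \frac{38542}{10209} \approx -3.7753$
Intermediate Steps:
$o{\left(w \right)} = 2 w \left(-4 + w\right)$ ($o{\left(w \right)} = \left(w - 4\right) \left(w + w\right) = \left(-4 + w\right) 2 w = 2 w \left(-4 + w\right)$)
$\frac{H{\left(101 \right)} + 38441}{-13729 + o{\left(E{\left(-8,-5 \right)} \right)}} = \frac{101 + 38441}{-13729 + 2 \cdot 8 \left(-5\right) \left(-4 + 8 \left(-5\right)\right)} = \frac{38542}{-13729 + 2 \left(-40\right) \left(-4 - 40\right)} = \frac{38542}{-13729 + 2 \left(-40\right) \left(-44\right)} = \frac{38542}{-13729 + 3520} = \frac{38542}{-10209} = 38542 \left(- \frac{1}{10209}\right) = - \frac{38542}{10209}$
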